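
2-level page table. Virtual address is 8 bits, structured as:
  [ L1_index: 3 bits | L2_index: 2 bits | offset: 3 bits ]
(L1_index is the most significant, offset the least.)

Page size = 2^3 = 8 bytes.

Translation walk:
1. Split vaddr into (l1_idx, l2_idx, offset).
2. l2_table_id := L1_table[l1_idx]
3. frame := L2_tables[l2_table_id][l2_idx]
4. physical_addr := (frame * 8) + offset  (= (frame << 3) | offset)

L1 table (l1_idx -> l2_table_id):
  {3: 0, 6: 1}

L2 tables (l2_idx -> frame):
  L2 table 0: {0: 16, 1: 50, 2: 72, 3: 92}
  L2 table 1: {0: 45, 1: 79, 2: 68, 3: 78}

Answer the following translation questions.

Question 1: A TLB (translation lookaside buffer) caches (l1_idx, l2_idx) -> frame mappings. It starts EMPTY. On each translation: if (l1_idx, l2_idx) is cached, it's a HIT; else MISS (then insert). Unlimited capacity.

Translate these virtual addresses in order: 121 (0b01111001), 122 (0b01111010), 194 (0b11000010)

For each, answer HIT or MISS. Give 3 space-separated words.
vaddr=121: (3,3) not in TLB -> MISS, insert
vaddr=122: (3,3) in TLB -> HIT
vaddr=194: (6,0) not in TLB -> MISS, insert

Answer: MISS HIT MISS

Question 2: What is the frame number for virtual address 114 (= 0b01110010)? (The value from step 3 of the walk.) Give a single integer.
Answer: 72

Derivation:
vaddr = 114: l1_idx=3, l2_idx=2
L1[3] = 0; L2[0][2] = 72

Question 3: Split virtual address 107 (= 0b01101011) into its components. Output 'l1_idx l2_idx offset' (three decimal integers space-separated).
Answer: 3 1 3

Derivation:
vaddr = 107 = 0b01101011
  top 3 bits -> l1_idx = 3
  next 2 bits -> l2_idx = 1
  bottom 3 bits -> offset = 3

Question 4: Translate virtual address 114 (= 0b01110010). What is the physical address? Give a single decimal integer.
vaddr = 114 = 0b01110010
Split: l1_idx=3, l2_idx=2, offset=2
L1[3] = 0
L2[0][2] = 72
paddr = 72 * 8 + 2 = 578

Answer: 578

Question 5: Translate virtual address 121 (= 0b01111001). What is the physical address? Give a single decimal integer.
Answer: 737

Derivation:
vaddr = 121 = 0b01111001
Split: l1_idx=3, l2_idx=3, offset=1
L1[3] = 0
L2[0][3] = 92
paddr = 92 * 8 + 1 = 737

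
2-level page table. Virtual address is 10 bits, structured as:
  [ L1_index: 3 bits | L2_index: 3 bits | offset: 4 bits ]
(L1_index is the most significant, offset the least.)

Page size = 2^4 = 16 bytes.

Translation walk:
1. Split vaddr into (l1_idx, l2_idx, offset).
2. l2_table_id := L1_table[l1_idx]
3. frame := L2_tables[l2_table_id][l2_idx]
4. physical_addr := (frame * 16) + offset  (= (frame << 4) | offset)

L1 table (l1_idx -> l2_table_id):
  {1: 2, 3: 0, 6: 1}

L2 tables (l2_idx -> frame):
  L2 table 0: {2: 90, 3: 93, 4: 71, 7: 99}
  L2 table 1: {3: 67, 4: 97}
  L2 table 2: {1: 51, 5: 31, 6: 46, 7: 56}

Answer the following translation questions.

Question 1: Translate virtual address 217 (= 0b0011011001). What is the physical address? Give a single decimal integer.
Answer: 505

Derivation:
vaddr = 217 = 0b0011011001
Split: l1_idx=1, l2_idx=5, offset=9
L1[1] = 2
L2[2][5] = 31
paddr = 31 * 16 + 9 = 505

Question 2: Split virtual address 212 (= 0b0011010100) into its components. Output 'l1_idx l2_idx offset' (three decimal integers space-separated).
Answer: 1 5 4

Derivation:
vaddr = 212 = 0b0011010100
  top 3 bits -> l1_idx = 1
  next 3 bits -> l2_idx = 5
  bottom 4 bits -> offset = 4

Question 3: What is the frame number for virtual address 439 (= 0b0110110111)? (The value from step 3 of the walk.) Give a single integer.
Answer: 93

Derivation:
vaddr = 439: l1_idx=3, l2_idx=3
L1[3] = 0; L2[0][3] = 93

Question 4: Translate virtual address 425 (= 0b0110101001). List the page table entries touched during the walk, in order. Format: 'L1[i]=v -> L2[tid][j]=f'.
vaddr = 425 = 0b0110101001
Split: l1_idx=3, l2_idx=2, offset=9

Answer: L1[3]=0 -> L2[0][2]=90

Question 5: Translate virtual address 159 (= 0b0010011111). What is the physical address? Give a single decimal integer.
vaddr = 159 = 0b0010011111
Split: l1_idx=1, l2_idx=1, offset=15
L1[1] = 2
L2[2][1] = 51
paddr = 51 * 16 + 15 = 831

Answer: 831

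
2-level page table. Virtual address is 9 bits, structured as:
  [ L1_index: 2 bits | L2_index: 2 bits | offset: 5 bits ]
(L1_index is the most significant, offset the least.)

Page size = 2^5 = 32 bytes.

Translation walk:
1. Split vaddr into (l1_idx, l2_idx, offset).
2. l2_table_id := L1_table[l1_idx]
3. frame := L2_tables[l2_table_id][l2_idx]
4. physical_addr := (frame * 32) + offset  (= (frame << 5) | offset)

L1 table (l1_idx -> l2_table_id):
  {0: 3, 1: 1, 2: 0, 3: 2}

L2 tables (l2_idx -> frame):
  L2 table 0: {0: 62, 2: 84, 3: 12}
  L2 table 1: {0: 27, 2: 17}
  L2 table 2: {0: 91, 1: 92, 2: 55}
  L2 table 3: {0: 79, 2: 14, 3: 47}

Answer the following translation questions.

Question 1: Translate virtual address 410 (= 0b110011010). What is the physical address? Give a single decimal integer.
Answer: 2938

Derivation:
vaddr = 410 = 0b110011010
Split: l1_idx=3, l2_idx=0, offset=26
L1[3] = 2
L2[2][0] = 91
paddr = 91 * 32 + 26 = 2938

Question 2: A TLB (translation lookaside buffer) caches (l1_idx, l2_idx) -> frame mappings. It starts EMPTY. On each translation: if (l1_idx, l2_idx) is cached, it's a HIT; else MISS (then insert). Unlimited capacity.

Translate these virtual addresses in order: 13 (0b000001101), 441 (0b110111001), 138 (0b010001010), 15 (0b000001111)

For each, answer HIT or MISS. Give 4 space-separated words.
Answer: MISS MISS MISS HIT

Derivation:
vaddr=13: (0,0) not in TLB -> MISS, insert
vaddr=441: (3,1) not in TLB -> MISS, insert
vaddr=138: (1,0) not in TLB -> MISS, insert
vaddr=15: (0,0) in TLB -> HIT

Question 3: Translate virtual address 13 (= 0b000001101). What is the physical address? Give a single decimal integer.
Answer: 2541

Derivation:
vaddr = 13 = 0b000001101
Split: l1_idx=0, l2_idx=0, offset=13
L1[0] = 3
L2[3][0] = 79
paddr = 79 * 32 + 13 = 2541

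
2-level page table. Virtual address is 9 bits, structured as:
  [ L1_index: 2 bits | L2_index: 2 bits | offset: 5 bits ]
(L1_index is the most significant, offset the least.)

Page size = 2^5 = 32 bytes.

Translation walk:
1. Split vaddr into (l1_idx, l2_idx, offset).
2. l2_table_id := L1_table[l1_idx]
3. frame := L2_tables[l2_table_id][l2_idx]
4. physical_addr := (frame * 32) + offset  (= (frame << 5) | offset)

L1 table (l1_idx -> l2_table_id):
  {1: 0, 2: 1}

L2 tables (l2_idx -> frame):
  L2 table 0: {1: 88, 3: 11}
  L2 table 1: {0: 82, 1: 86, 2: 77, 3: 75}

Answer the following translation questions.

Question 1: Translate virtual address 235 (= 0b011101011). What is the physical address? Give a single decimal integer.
vaddr = 235 = 0b011101011
Split: l1_idx=1, l2_idx=3, offset=11
L1[1] = 0
L2[0][3] = 11
paddr = 11 * 32 + 11 = 363

Answer: 363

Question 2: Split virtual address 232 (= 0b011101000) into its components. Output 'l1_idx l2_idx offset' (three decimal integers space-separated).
Answer: 1 3 8

Derivation:
vaddr = 232 = 0b011101000
  top 2 bits -> l1_idx = 1
  next 2 bits -> l2_idx = 3
  bottom 5 bits -> offset = 8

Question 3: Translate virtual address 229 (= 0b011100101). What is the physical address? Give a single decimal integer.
Answer: 357

Derivation:
vaddr = 229 = 0b011100101
Split: l1_idx=1, l2_idx=3, offset=5
L1[1] = 0
L2[0][3] = 11
paddr = 11 * 32 + 5 = 357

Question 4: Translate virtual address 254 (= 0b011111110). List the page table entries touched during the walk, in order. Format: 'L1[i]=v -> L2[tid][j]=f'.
vaddr = 254 = 0b011111110
Split: l1_idx=1, l2_idx=3, offset=30

Answer: L1[1]=0 -> L2[0][3]=11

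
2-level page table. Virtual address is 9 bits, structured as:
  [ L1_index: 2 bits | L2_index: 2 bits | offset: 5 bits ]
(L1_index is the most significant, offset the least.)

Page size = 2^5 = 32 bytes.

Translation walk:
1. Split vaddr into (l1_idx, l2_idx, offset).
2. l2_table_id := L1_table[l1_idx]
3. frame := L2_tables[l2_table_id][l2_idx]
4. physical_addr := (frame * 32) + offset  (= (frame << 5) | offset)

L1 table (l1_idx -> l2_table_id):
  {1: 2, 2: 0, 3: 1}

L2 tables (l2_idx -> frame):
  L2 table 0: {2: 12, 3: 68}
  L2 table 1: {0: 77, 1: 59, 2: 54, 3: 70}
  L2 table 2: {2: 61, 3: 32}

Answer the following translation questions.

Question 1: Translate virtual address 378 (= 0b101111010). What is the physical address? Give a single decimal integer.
vaddr = 378 = 0b101111010
Split: l1_idx=2, l2_idx=3, offset=26
L1[2] = 0
L2[0][3] = 68
paddr = 68 * 32 + 26 = 2202

Answer: 2202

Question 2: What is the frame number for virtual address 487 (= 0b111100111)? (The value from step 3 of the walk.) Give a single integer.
vaddr = 487: l1_idx=3, l2_idx=3
L1[3] = 1; L2[1][3] = 70

Answer: 70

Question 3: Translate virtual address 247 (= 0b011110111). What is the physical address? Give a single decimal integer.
vaddr = 247 = 0b011110111
Split: l1_idx=1, l2_idx=3, offset=23
L1[1] = 2
L2[2][3] = 32
paddr = 32 * 32 + 23 = 1047

Answer: 1047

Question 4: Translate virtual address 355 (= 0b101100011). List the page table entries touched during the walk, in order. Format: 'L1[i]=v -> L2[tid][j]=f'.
vaddr = 355 = 0b101100011
Split: l1_idx=2, l2_idx=3, offset=3

Answer: L1[2]=0 -> L2[0][3]=68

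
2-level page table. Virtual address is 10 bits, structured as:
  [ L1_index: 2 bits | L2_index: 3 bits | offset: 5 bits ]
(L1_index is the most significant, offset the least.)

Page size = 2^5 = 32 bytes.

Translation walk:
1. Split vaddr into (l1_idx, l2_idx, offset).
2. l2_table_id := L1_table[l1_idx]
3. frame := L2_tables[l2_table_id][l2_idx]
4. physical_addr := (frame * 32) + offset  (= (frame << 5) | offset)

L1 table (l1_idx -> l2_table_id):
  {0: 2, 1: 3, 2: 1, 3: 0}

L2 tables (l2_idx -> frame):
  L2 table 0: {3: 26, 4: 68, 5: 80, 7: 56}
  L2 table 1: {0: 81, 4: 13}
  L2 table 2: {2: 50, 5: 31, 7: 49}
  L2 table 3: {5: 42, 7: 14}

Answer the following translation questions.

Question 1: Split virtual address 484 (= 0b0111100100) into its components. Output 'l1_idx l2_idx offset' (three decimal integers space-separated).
vaddr = 484 = 0b0111100100
  top 2 bits -> l1_idx = 1
  next 3 bits -> l2_idx = 7
  bottom 5 bits -> offset = 4

Answer: 1 7 4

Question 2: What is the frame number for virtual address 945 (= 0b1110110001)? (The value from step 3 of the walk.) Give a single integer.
Answer: 80

Derivation:
vaddr = 945: l1_idx=3, l2_idx=5
L1[3] = 0; L2[0][5] = 80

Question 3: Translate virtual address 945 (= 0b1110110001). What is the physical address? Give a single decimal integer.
Answer: 2577

Derivation:
vaddr = 945 = 0b1110110001
Split: l1_idx=3, l2_idx=5, offset=17
L1[3] = 0
L2[0][5] = 80
paddr = 80 * 32 + 17 = 2577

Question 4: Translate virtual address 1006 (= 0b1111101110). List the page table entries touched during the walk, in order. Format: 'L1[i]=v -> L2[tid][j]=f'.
Answer: L1[3]=0 -> L2[0][7]=56

Derivation:
vaddr = 1006 = 0b1111101110
Split: l1_idx=3, l2_idx=7, offset=14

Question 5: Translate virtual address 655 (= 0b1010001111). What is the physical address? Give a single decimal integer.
vaddr = 655 = 0b1010001111
Split: l1_idx=2, l2_idx=4, offset=15
L1[2] = 1
L2[1][4] = 13
paddr = 13 * 32 + 15 = 431

Answer: 431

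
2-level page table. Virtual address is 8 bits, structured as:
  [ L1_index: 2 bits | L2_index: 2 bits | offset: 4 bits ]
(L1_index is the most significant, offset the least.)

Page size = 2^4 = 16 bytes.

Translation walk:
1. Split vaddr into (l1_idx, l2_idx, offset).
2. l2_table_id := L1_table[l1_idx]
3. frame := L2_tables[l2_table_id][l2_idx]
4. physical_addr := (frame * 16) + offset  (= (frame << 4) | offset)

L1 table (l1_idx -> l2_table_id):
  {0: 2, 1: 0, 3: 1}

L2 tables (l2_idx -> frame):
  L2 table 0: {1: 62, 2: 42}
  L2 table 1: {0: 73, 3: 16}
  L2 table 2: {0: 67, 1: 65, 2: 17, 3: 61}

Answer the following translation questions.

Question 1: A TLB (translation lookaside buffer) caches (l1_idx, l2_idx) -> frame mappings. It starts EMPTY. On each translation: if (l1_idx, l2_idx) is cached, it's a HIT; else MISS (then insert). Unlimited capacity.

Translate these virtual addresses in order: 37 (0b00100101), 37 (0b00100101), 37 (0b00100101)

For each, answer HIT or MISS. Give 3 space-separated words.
Answer: MISS HIT HIT

Derivation:
vaddr=37: (0,2) not in TLB -> MISS, insert
vaddr=37: (0,2) in TLB -> HIT
vaddr=37: (0,2) in TLB -> HIT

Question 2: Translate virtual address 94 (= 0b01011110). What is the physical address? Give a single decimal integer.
vaddr = 94 = 0b01011110
Split: l1_idx=1, l2_idx=1, offset=14
L1[1] = 0
L2[0][1] = 62
paddr = 62 * 16 + 14 = 1006

Answer: 1006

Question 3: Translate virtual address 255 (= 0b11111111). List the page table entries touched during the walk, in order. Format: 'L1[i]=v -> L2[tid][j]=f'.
vaddr = 255 = 0b11111111
Split: l1_idx=3, l2_idx=3, offset=15

Answer: L1[3]=1 -> L2[1][3]=16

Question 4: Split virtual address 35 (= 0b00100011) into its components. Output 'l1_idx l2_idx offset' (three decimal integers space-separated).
Answer: 0 2 3

Derivation:
vaddr = 35 = 0b00100011
  top 2 bits -> l1_idx = 0
  next 2 bits -> l2_idx = 2
  bottom 4 bits -> offset = 3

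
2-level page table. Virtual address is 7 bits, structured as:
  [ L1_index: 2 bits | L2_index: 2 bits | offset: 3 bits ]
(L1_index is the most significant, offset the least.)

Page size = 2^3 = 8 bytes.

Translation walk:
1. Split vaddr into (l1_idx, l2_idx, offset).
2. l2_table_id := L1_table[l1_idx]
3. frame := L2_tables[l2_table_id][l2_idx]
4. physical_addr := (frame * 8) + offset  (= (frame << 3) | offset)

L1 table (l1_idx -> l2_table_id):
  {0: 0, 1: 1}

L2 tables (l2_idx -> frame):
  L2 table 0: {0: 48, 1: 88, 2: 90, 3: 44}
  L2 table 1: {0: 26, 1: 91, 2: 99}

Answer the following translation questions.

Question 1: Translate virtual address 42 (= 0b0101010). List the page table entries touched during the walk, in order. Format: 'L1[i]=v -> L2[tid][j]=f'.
vaddr = 42 = 0b0101010
Split: l1_idx=1, l2_idx=1, offset=2

Answer: L1[1]=1 -> L2[1][1]=91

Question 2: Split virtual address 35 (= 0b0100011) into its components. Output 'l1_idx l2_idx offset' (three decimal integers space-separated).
vaddr = 35 = 0b0100011
  top 2 bits -> l1_idx = 1
  next 2 bits -> l2_idx = 0
  bottom 3 bits -> offset = 3

Answer: 1 0 3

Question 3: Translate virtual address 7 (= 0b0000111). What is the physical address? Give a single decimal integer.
Answer: 391

Derivation:
vaddr = 7 = 0b0000111
Split: l1_idx=0, l2_idx=0, offset=7
L1[0] = 0
L2[0][0] = 48
paddr = 48 * 8 + 7 = 391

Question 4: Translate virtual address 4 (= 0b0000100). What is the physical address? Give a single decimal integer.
vaddr = 4 = 0b0000100
Split: l1_idx=0, l2_idx=0, offset=4
L1[0] = 0
L2[0][0] = 48
paddr = 48 * 8 + 4 = 388

Answer: 388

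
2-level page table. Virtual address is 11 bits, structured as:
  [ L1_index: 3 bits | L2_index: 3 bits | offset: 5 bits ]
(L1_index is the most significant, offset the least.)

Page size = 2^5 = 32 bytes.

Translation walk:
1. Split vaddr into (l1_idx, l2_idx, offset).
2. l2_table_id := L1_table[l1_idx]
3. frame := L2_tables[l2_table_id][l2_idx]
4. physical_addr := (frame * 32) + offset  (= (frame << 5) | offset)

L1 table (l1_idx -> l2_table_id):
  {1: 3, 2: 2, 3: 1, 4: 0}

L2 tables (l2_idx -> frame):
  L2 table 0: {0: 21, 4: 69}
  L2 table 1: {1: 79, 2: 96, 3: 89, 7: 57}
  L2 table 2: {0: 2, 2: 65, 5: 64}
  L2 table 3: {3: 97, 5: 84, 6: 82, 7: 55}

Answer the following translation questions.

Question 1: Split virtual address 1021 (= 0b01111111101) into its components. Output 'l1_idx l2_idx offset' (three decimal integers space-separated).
vaddr = 1021 = 0b01111111101
  top 3 bits -> l1_idx = 3
  next 3 bits -> l2_idx = 7
  bottom 5 bits -> offset = 29

Answer: 3 7 29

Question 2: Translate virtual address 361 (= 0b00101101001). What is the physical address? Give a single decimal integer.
vaddr = 361 = 0b00101101001
Split: l1_idx=1, l2_idx=3, offset=9
L1[1] = 3
L2[3][3] = 97
paddr = 97 * 32 + 9 = 3113

Answer: 3113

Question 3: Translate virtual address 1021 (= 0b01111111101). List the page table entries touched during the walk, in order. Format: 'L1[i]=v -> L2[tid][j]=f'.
vaddr = 1021 = 0b01111111101
Split: l1_idx=3, l2_idx=7, offset=29

Answer: L1[3]=1 -> L2[1][7]=57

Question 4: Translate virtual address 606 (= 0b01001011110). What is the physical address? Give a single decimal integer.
Answer: 2110

Derivation:
vaddr = 606 = 0b01001011110
Split: l1_idx=2, l2_idx=2, offset=30
L1[2] = 2
L2[2][2] = 65
paddr = 65 * 32 + 30 = 2110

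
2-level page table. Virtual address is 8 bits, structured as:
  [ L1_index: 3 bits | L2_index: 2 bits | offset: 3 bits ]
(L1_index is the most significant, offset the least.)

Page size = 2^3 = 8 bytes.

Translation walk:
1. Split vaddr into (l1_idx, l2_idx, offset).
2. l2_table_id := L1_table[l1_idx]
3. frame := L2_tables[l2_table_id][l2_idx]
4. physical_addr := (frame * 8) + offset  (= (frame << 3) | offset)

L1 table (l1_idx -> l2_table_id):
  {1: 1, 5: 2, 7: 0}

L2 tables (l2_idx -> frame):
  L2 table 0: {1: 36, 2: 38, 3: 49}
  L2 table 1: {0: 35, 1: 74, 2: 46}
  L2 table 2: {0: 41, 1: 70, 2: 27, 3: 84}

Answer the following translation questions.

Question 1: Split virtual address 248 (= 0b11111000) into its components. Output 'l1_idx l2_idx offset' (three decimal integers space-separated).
Answer: 7 3 0

Derivation:
vaddr = 248 = 0b11111000
  top 3 bits -> l1_idx = 7
  next 2 bits -> l2_idx = 3
  bottom 3 bits -> offset = 0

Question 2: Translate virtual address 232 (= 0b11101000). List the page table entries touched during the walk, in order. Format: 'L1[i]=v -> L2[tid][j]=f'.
vaddr = 232 = 0b11101000
Split: l1_idx=7, l2_idx=1, offset=0

Answer: L1[7]=0 -> L2[0][1]=36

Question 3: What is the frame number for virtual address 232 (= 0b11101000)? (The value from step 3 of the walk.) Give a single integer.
vaddr = 232: l1_idx=7, l2_idx=1
L1[7] = 0; L2[0][1] = 36

Answer: 36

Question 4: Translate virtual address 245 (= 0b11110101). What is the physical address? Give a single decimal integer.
vaddr = 245 = 0b11110101
Split: l1_idx=7, l2_idx=2, offset=5
L1[7] = 0
L2[0][2] = 38
paddr = 38 * 8 + 5 = 309

Answer: 309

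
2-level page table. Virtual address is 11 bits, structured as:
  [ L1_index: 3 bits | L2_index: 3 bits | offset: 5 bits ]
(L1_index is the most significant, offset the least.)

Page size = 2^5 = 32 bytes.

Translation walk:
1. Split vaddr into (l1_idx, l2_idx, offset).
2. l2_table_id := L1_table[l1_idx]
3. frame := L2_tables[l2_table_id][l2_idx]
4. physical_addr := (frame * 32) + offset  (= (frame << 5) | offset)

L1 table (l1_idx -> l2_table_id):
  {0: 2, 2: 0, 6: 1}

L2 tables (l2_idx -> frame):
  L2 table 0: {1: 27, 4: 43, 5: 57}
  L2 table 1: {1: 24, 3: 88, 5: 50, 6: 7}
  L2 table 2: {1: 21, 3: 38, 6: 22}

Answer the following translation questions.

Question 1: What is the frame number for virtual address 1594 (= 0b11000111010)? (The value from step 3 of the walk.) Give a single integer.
Answer: 24

Derivation:
vaddr = 1594: l1_idx=6, l2_idx=1
L1[6] = 1; L2[1][1] = 24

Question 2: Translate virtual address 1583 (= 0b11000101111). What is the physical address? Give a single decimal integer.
vaddr = 1583 = 0b11000101111
Split: l1_idx=6, l2_idx=1, offset=15
L1[6] = 1
L2[1][1] = 24
paddr = 24 * 32 + 15 = 783

Answer: 783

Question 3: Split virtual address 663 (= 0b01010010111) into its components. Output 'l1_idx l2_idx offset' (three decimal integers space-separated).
Answer: 2 4 23

Derivation:
vaddr = 663 = 0b01010010111
  top 3 bits -> l1_idx = 2
  next 3 bits -> l2_idx = 4
  bottom 5 bits -> offset = 23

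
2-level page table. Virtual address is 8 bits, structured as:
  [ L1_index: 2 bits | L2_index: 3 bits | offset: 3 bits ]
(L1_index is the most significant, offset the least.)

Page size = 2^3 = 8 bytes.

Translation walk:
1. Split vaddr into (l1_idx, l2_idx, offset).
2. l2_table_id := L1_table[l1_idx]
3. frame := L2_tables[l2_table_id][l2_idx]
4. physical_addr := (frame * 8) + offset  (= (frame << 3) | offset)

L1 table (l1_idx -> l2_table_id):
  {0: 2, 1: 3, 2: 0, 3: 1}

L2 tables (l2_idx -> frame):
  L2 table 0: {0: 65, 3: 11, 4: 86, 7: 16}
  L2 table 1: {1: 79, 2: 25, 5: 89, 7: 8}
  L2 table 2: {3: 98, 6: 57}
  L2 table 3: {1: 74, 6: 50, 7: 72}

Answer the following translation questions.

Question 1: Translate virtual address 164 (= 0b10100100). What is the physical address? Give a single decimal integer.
vaddr = 164 = 0b10100100
Split: l1_idx=2, l2_idx=4, offset=4
L1[2] = 0
L2[0][4] = 86
paddr = 86 * 8 + 4 = 692

Answer: 692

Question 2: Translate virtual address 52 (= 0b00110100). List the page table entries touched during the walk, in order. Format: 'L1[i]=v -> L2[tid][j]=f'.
Answer: L1[0]=2 -> L2[2][6]=57

Derivation:
vaddr = 52 = 0b00110100
Split: l1_idx=0, l2_idx=6, offset=4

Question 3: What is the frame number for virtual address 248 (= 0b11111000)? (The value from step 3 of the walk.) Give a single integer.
vaddr = 248: l1_idx=3, l2_idx=7
L1[3] = 1; L2[1][7] = 8

Answer: 8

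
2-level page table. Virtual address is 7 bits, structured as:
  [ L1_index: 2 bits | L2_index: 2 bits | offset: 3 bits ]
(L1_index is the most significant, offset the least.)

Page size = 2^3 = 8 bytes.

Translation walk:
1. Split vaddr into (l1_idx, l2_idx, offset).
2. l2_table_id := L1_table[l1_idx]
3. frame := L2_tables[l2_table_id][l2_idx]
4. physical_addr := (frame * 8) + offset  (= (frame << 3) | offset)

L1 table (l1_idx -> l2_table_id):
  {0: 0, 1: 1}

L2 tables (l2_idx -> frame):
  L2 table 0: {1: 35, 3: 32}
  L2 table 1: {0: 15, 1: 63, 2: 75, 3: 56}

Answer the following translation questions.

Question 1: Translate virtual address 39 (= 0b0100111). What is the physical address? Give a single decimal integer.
Answer: 127

Derivation:
vaddr = 39 = 0b0100111
Split: l1_idx=1, l2_idx=0, offset=7
L1[1] = 1
L2[1][0] = 15
paddr = 15 * 8 + 7 = 127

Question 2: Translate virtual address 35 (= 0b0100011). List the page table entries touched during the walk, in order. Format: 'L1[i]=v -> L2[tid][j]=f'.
Answer: L1[1]=1 -> L2[1][0]=15

Derivation:
vaddr = 35 = 0b0100011
Split: l1_idx=1, l2_idx=0, offset=3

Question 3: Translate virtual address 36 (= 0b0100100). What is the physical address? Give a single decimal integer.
Answer: 124

Derivation:
vaddr = 36 = 0b0100100
Split: l1_idx=1, l2_idx=0, offset=4
L1[1] = 1
L2[1][0] = 15
paddr = 15 * 8 + 4 = 124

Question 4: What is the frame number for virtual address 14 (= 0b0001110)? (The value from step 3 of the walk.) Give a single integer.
Answer: 35

Derivation:
vaddr = 14: l1_idx=0, l2_idx=1
L1[0] = 0; L2[0][1] = 35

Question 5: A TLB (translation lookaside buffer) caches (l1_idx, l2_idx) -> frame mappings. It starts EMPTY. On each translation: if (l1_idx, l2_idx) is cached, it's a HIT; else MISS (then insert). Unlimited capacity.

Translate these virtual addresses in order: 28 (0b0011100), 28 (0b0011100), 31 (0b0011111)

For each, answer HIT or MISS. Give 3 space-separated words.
vaddr=28: (0,3) not in TLB -> MISS, insert
vaddr=28: (0,3) in TLB -> HIT
vaddr=31: (0,3) in TLB -> HIT

Answer: MISS HIT HIT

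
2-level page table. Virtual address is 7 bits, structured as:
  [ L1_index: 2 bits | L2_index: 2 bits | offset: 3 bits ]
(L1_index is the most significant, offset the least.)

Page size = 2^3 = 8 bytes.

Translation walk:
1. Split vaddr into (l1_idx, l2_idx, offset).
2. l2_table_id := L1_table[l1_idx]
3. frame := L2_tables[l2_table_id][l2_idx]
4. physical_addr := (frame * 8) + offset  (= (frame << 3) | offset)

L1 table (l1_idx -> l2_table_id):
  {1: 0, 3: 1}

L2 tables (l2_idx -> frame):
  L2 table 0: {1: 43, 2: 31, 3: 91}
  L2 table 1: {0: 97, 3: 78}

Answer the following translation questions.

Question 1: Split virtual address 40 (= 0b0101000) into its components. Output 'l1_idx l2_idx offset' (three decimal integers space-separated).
Answer: 1 1 0

Derivation:
vaddr = 40 = 0b0101000
  top 2 bits -> l1_idx = 1
  next 2 bits -> l2_idx = 1
  bottom 3 bits -> offset = 0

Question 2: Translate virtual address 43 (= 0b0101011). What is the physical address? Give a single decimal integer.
vaddr = 43 = 0b0101011
Split: l1_idx=1, l2_idx=1, offset=3
L1[1] = 0
L2[0][1] = 43
paddr = 43 * 8 + 3 = 347

Answer: 347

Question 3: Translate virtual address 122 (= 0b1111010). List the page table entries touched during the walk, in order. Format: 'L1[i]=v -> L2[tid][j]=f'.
Answer: L1[3]=1 -> L2[1][3]=78

Derivation:
vaddr = 122 = 0b1111010
Split: l1_idx=3, l2_idx=3, offset=2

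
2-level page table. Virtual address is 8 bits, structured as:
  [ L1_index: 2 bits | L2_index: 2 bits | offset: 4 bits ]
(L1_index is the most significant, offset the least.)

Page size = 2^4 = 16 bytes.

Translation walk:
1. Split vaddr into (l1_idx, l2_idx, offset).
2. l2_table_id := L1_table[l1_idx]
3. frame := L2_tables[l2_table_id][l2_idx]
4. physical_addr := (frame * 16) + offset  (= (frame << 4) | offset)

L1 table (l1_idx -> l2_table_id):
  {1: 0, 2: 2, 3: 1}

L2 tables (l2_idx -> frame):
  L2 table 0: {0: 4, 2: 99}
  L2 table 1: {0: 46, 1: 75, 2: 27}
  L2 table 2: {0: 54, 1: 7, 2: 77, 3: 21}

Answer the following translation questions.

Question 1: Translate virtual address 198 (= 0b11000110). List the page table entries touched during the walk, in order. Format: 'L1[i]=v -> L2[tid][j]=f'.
vaddr = 198 = 0b11000110
Split: l1_idx=3, l2_idx=0, offset=6

Answer: L1[3]=1 -> L2[1][0]=46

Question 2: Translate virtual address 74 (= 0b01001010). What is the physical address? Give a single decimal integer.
Answer: 74

Derivation:
vaddr = 74 = 0b01001010
Split: l1_idx=1, l2_idx=0, offset=10
L1[1] = 0
L2[0][0] = 4
paddr = 4 * 16 + 10 = 74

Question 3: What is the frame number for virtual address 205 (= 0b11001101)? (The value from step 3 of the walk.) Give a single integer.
Answer: 46

Derivation:
vaddr = 205: l1_idx=3, l2_idx=0
L1[3] = 1; L2[1][0] = 46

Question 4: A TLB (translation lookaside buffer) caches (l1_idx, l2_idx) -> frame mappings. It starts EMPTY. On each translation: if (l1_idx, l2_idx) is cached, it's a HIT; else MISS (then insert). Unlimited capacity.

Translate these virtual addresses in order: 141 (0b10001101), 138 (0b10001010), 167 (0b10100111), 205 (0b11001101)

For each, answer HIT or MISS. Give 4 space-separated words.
Answer: MISS HIT MISS MISS

Derivation:
vaddr=141: (2,0) not in TLB -> MISS, insert
vaddr=138: (2,0) in TLB -> HIT
vaddr=167: (2,2) not in TLB -> MISS, insert
vaddr=205: (3,0) not in TLB -> MISS, insert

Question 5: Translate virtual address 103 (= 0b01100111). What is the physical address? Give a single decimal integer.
vaddr = 103 = 0b01100111
Split: l1_idx=1, l2_idx=2, offset=7
L1[1] = 0
L2[0][2] = 99
paddr = 99 * 16 + 7 = 1591

Answer: 1591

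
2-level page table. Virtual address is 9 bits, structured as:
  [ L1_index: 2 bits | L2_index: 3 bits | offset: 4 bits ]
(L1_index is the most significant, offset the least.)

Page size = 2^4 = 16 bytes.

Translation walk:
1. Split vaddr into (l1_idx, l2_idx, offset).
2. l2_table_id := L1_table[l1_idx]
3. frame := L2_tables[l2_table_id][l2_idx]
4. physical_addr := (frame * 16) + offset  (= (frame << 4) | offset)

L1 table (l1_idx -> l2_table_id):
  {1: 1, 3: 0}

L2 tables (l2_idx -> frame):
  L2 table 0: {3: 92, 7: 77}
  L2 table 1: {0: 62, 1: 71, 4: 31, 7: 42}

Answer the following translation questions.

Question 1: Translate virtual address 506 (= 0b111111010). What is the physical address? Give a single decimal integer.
Answer: 1242

Derivation:
vaddr = 506 = 0b111111010
Split: l1_idx=3, l2_idx=7, offset=10
L1[3] = 0
L2[0][7] = 77
paddr = 77 * 16 + 10 = 1242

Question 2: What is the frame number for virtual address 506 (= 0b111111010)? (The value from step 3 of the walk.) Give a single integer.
Answer: 77

Derivation:
vaddr = 506: l1_idx=3, l2_idx=7
L1[3] = 0; L2[0][7] = 77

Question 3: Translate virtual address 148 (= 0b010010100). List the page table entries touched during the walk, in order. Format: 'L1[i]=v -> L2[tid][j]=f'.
vaddr = 148 = 0b010010100
Split: l1_idx=1, l2_idx=1, offset=4

Answer: L1[1]=1 -> L2[1][1]=71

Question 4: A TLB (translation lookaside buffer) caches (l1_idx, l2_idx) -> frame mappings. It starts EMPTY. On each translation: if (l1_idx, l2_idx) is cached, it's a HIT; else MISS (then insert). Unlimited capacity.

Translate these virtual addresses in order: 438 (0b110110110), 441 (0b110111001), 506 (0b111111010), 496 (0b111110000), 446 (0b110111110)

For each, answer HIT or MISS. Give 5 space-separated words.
Answer: MISS HIT MISS HIT HIT

Derivation:
vaddr=438: (3,3) not in TLB -> MISS, insert
vaddr=441: (3,3) in TLB -> HIT
vaddr=506: (3,7) not in TLB -> MISS, insert
vaddr=496: (3,7) in TLB -> HIT
vaddr=446: (3,3) in TLB -> HIT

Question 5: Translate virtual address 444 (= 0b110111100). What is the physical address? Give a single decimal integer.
Answer: 1484

Derivation:
vaddr = 444 = 0b110111100
Split: l1_idx=3, l2_idx=3, offset=12
L1[3] = 0
L2[0][3] = 92
paddr = 92 * 16 + 12 = 1484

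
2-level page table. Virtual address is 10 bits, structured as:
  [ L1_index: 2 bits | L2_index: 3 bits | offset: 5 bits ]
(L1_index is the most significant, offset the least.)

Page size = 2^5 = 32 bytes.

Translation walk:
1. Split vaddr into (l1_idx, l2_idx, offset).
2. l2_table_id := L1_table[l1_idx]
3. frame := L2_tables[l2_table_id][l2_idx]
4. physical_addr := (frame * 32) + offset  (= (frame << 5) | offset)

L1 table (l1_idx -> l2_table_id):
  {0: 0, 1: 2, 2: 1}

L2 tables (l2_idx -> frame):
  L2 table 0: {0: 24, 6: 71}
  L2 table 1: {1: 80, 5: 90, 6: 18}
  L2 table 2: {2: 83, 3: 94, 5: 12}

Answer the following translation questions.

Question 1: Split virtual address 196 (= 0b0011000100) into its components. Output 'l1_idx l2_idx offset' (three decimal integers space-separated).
Answer: 0 6 4

Derivation:
vaddr = 196 = 0b0011000100
  top 2 bits -> l1_idx = 0
  next 3 bits -> l2_idx = 6
  bottom 5 bits -> offset = 4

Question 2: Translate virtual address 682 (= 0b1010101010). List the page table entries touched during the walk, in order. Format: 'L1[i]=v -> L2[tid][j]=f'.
Answer: L1[2]=1 -> L2[1][5]=90

Derivation:
vaddr = 682 = 0b1010101010
Split: l1_idx=2, l2_idx=5, offset=10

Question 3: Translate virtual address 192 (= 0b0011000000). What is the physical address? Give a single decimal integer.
Answer: 2272

Derivation:
vaddr = 192 = 0b0011000000
Split: l1_idx=0, l2_idx=6, offset=0
L1[0] = 0
L2[0][6] = 71
paddr = 71 * 32 + 0 = 2272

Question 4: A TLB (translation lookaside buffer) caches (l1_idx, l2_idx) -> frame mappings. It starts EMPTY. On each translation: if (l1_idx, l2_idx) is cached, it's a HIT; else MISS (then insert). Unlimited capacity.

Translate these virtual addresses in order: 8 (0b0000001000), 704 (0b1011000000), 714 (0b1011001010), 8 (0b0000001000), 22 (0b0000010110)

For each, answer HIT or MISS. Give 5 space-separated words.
vaddr=8: (0,0) not in TLB -> MISS, insert
vaddr=704: (2,6) not in TLB -> MISS, insert
vaddr=714: (2,6) in TLB -> HIT
vaddr=8: (0,0) in TLB -> HIT
vaddr=22: (0,0) in TLB -> HIT

Answer: MISS MISS HIT HIT HIT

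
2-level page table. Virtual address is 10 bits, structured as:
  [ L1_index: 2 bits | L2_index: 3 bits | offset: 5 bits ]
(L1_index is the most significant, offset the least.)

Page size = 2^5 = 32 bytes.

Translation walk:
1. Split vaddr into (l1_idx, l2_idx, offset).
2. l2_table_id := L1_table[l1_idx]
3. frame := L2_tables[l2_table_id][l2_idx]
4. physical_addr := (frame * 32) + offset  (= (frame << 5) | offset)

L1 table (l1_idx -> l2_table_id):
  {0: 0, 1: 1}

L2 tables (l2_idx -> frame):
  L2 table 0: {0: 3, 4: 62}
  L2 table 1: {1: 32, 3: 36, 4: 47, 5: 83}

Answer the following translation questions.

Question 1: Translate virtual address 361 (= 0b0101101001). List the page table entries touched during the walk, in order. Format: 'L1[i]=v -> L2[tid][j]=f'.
Answer: L1[1]=1 -> L2[1][3]=36

Derivation:
vaddr = 361 = 0b0101101001
Split: l1_idx=1, l2_idx=3, offset=9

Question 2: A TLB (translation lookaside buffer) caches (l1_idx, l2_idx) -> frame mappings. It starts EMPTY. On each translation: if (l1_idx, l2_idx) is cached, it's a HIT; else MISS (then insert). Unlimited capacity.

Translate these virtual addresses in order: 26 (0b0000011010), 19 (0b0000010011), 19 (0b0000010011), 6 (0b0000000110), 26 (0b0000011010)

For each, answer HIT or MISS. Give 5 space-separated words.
Answer: MISS HIT HIT HIT HIT

Derivation:
vaddr=26: (0,0) not in TLB -> MISS, insert
vaddr=19: (0,0) in TLB -> HIT
vaddr=19: (0,0) in TLB -> HIT
vaddr=6: (0,0) in TLB -> HIT
vaddr=26: (0,0) in TLB -> HIT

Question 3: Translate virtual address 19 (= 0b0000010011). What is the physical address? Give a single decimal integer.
Answer: 115

Derivation:
vaddr = 19 = 0b0000010011
Split: l1_idx=0, l2_idx=0, offset=19
L1[0] = 0
L2[0][0] = 3
paddr = 3 * 32 + 19 = 115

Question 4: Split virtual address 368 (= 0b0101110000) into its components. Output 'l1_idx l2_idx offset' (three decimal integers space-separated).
Answer: 1 3 16

Derivation:
vaddr = 368 = 0b0101110000
  top 2 bits -> l1_idx = 1
  next 3 bits -> l2_idx = 3
  bottom 5 bits -> offset = 16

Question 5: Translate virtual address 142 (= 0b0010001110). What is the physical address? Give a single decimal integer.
Answer: 1998

Derivation:
vaddr = 142 = 0b0010001110
Split: l1_idx=0, l2_idx=4, offset=14
L1[0] = 0
L2[0][4] = 62
paddr = 62 * 32 + 14 = 1998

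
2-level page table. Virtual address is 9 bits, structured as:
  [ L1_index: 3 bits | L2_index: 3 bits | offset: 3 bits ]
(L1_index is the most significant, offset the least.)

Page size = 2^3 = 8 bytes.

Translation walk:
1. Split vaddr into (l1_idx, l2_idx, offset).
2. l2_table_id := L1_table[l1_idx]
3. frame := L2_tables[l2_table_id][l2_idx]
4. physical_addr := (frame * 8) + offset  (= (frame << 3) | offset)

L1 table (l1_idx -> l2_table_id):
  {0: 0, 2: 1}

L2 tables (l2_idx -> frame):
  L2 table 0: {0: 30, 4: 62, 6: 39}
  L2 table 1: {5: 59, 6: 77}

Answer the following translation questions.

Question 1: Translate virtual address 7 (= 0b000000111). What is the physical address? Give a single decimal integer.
vaddr = 7 = 0b000000111
Split: l1_idx=0, l2_idx=0, offset=7
L1[0] = 0
L2[0][0] = 30
paddr = 30 * 8 + 7 = 247

Answer: 247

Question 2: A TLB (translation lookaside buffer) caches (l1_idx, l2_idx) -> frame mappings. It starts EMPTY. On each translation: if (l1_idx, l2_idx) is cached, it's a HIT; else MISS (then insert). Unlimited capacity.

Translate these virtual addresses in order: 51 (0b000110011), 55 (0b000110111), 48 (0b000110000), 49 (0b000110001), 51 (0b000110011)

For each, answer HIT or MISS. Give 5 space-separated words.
vaddr=51: (0,6) not in TLB -> MISS, insert
vaddr=55: (0,6) in TLB -> HIT
vaddr=48: (0,6) in TLB -> HIT
vaddr=49: (0,6) in TLB -> HIT
vaddr=51: (0,6) in TLB -> HIT

Answer: MISS HIT HIT HIT HIT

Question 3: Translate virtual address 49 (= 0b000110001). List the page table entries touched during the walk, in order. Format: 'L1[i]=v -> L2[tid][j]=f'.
vaddr = 49 = 0b000110001
Split: l1_idx=0, l2_idx=6, offset=1

Answer: L1[0]=0 -> L2[0][6]=39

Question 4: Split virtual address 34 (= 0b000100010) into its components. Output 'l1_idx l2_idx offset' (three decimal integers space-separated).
Answer: 0 4 2

Derivation:
vaddr = 34 = 0b000100010
  top 3 bits -> l1_idx = 0
  next 3 bits -> l2_idx = 4
  bottom 3 bits -> offset = 2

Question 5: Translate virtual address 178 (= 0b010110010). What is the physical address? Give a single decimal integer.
vaddr = 178 = 0b010110010
Split: l1_idx=2, l2_idx=6, offset=2
L1[2] = 1
L2[1][6] = 77
paddr = 77 * 8 + 2 = 618

Answer: 618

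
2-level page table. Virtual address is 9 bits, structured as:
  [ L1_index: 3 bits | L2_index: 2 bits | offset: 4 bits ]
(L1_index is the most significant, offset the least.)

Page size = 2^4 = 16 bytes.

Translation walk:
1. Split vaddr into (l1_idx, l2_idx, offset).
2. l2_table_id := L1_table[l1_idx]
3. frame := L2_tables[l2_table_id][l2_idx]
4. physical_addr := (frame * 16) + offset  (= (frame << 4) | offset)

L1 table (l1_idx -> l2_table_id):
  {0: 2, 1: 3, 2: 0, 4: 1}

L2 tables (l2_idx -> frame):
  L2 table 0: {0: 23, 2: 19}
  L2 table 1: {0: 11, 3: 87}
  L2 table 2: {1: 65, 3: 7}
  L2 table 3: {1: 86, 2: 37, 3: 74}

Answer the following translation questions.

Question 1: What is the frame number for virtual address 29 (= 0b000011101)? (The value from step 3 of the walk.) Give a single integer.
vaddr = 29: l1_idx=0, l2_idx=1
L1[0] = 2; L2[2][1] = 65

Answer: 65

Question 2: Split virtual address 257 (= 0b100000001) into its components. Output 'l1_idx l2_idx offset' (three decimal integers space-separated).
vaddr = 257 = 0b100000001
  top 3 bits -> l1_idx = 4
  next 2 bits -> l2_idx = 0
  bottom 4 bits -> offset = 1

Answer: 4 0 1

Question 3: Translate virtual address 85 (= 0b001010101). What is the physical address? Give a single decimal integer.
Answer: 1381

Derivation:
vaddr = 85 = 0b001010101
Split: l1_idx=1, l2_idx=1, offset=5
L1[1] = 3
L2[3][1] = 86
paddr = 86 * 16 + 5 = 1381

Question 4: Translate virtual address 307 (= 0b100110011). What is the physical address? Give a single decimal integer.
Answer: 1395

Derivation:
vaddr = 307 = 0b100110011
Split: l1_idx=4, l2_idx=3, offset=3
L1[4] = 1
L2[1][3] = 87
paddr = 87 * 16 + 3 = 1395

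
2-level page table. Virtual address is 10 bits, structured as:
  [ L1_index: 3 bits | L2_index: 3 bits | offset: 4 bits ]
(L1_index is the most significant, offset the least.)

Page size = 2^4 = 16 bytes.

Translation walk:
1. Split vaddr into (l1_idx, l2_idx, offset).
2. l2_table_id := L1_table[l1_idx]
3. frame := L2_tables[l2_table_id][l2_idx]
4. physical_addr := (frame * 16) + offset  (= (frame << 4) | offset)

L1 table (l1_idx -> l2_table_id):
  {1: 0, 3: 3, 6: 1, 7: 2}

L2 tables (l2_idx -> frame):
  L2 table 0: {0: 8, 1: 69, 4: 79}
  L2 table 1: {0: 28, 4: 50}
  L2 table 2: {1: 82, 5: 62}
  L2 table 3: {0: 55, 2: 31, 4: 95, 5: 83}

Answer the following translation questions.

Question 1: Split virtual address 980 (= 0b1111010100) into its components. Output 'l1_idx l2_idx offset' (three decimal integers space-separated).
Answer: 7 5 4

Derivation:
vaddr = 980 = 0b1111010100
  top 3 bits -> l1_idx = 7
  next 3 bits -> l2_idx = 5
  bottom 4 bits -> offset = 4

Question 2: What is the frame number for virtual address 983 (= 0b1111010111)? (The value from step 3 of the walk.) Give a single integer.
Answer: 62

Derivation:
vaddr = 983: l1_idx=7, l2_idx=5
L1[7] = 2; L2[2][5] = 62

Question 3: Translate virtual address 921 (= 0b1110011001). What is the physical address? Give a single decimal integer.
Answer: 1321

Derivation:
vaddr = 921 = 0b1110011001
Split: l1_idx=7, l2_idx=1, offset=9
L1[7] = 2
L2[2][1] = 82
paddr = 82 * 16 + 9 = 1321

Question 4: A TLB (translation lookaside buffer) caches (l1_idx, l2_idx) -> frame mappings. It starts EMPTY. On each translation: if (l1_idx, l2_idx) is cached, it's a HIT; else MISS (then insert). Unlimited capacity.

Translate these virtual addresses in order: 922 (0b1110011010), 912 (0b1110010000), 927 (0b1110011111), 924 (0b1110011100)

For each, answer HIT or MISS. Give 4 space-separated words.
vaddr=922: (7,1) not in TLB -> MISS, insert
vaddr=912: (7,1) in TLB -> HIT
vaddr=927: (7,1) in TLB -> HIT
vaddr=924: (7,1) in TLB -> HIT

Answer: MISS HIT HIT HIT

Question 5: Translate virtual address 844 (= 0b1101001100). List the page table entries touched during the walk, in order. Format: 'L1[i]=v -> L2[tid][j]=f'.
Answer: L1[6]=1 -> L2[1][4]=50

Derivation:
vaddr = 844 = 0b1101001100
Split: l1_idx=6, l2_idx=4, offset=12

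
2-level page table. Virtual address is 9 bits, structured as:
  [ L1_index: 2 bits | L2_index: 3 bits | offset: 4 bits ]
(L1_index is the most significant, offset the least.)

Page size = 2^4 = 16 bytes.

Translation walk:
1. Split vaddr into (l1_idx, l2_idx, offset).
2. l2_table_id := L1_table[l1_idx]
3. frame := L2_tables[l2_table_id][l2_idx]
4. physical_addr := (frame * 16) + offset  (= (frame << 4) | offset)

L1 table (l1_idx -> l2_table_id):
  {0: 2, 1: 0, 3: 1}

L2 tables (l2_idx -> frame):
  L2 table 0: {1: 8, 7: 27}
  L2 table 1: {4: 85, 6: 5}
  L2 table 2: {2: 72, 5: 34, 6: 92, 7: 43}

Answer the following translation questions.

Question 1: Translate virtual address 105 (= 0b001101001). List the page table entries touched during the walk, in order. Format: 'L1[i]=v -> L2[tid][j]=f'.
Answer: L1[0]=2 -> L2[2][6]=92

Derivation:
vaddr = 105 = 0b001101001
Split: l1_idx=0, l2_idx=6, offset=9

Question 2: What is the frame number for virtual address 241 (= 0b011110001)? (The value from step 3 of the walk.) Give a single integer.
vaddr = 241: l1_idx=1, l2_idx=7
L1[1] = 0; L2[0][7] = 27

Answer: 27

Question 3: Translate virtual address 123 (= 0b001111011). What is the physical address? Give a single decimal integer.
Answer: 699

Derivation:
vaddr = 123 = 0b001111011
Split: l1_idx=0, l2_idx=7, offset=11
L1[0] = 2
L2[2][7] = 43
paddr = 43 * 16 + 11 = 699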